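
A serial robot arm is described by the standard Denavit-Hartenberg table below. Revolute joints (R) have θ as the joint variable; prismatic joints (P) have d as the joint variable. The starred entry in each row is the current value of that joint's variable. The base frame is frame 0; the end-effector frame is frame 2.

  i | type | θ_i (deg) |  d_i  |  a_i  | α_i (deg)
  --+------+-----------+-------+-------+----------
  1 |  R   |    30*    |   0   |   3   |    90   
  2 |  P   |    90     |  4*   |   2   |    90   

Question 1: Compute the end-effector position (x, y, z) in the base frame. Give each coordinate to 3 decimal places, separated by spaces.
4.598 -1.964 2.000

after link 1: o_1 = (2.5981, 1.5000, 0.0000)
after link 2: o_2 = (4.5981, -1.9641, 2.0000)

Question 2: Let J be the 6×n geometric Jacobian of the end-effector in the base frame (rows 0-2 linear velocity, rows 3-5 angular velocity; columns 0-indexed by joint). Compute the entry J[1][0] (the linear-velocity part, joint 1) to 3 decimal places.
axis z_0 = ẑ; lever o_n−o_0 = (4.5981,-1.9641,2.0000)
cross product → J_v[:, 0] = (1.9641,4.5981,-0.0000)
J_ω[:, 0] = z_0
entry J[1][0] = 4.5981

4.598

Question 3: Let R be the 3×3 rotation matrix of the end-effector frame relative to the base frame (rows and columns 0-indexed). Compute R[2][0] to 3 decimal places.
1.000

End-effector x-axis (col 0 of R) = (0.0000,0.0000,1.0000)
R[2][0] = 1.0000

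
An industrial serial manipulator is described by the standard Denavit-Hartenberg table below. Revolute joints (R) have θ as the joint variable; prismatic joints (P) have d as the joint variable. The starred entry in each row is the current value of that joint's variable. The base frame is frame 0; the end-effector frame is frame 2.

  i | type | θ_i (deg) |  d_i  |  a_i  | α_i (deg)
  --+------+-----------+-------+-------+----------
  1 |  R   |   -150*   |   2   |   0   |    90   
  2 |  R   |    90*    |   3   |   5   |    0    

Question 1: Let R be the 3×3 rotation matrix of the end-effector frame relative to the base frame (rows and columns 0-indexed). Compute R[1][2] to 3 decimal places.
0.866

End-effector z-axis (col 2 of R) = (-0.5000,0.8660,0.0000)
R[1][2] = 0.8660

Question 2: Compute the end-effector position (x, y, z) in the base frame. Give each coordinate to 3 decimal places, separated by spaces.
after link 1: o_1 = (0.0000, 0.0000, 2.0000)
after link 2: o_2 = (-1.5000, 2.5981, 7.0000)

-1.500 2.598 7.000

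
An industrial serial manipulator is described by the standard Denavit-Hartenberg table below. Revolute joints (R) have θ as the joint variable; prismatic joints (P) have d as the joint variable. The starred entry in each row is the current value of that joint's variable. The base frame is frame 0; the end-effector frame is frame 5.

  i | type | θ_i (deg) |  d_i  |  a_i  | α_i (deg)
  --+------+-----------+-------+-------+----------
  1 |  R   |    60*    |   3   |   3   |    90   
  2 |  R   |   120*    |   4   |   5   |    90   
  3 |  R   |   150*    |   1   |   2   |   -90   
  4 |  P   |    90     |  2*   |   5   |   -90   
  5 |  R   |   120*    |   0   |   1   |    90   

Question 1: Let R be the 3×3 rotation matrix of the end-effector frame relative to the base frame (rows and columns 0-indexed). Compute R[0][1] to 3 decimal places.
End-effector y-axis (col 1 of R) = (-0.6495,-0.1250,0.7500)
R[0][1] = -0.6495

-0.650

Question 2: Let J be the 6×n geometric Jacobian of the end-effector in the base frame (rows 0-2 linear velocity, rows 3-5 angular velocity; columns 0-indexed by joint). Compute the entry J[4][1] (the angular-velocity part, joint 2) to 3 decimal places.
-0.500

axis z_1 = (0.8660,-0.5000,0.0000); lever o_n−o_1 = (1.2889,-5.8035,0.5891)
cross product → J_v[:, 1] = (-0.2946,-0.5102,-4.3816)
J_ω[:, 1] = z_1
entry J[4][1] = -0.5000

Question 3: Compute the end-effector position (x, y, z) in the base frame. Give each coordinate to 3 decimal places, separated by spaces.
2.789 -3.205 3.589

after link 1: o_1 = (1.5000, 2.5981, 3.0000)
after link 2: o_2 = (3.7141, -1.5670, 7.3301)
after link 3: o_3 = (5.4462, -0.5670, 6.3301)
after link 4: o_4 = (2.0311, -3.0179, 2.9641)
after link 5: o_5 = (2.7889, -3.2054, 3.5891)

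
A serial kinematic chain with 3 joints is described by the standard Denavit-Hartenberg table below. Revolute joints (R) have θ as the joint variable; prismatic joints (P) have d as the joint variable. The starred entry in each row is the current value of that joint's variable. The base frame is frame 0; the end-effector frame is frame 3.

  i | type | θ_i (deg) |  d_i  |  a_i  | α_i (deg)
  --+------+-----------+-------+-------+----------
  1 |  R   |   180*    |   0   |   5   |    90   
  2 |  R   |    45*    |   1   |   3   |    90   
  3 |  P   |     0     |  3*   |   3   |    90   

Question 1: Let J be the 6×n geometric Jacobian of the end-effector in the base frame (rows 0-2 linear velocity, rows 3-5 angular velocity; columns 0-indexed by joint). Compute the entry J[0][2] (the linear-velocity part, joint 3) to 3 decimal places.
-0.707

prismatic axis z_2 = (-0.7071,0.0000,-0.7071)
J_v[:, 2] = z_2; J_ω[:, 2] = (0,0,0)
entry J[0][2] = -0.7071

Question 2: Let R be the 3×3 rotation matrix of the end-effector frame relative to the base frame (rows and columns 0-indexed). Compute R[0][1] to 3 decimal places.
-0.707

End-effector y-axis (col 1 of R) = (-0.7071,0.0000,-0.7071)
R[0][1] = -0.7071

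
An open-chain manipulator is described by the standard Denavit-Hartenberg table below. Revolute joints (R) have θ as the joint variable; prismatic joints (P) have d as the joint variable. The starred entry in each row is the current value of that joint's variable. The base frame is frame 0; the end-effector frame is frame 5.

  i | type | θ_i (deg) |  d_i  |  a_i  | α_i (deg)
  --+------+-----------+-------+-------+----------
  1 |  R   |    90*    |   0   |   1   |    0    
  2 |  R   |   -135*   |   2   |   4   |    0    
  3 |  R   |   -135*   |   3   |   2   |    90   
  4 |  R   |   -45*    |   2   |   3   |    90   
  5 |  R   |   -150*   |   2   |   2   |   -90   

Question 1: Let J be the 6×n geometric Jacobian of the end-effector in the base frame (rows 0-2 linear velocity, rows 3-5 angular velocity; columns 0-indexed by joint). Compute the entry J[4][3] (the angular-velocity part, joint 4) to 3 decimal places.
axis z_3 = (-0.0000,1.0000,0.0000); lever o_n−o_3 = (0.5176,1.0000,-2.3108)
cross product → J_v[:, 3] = (-2.3108,-0.0000,-0.5176)
J_ω[:, 3] = z_3
entry J[4][3] = 1.0000

1.000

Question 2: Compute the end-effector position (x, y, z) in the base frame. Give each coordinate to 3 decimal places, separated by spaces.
1.346 -0.828 2.689

after link 1: o_1 = (0.0000, 1.0000, 0.0000)
after link 2: o_2 = (2.8284, -1.8284, 2.0000)
after link 3: o_3 = (0.8284, -1.8284, 5.0000)
after link 4: o_4 = (-1.2929, 0.1716, 2.8787)
after link 5: o_5 = (1.3461, -0.8284, 2.6892)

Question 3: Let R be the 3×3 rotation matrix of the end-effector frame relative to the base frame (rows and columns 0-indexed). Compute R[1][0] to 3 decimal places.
-0.500

End-effector x-axis (col 0 of R) = (0.6124,-0.5000,0.6124)
R[1][0] = -0.5000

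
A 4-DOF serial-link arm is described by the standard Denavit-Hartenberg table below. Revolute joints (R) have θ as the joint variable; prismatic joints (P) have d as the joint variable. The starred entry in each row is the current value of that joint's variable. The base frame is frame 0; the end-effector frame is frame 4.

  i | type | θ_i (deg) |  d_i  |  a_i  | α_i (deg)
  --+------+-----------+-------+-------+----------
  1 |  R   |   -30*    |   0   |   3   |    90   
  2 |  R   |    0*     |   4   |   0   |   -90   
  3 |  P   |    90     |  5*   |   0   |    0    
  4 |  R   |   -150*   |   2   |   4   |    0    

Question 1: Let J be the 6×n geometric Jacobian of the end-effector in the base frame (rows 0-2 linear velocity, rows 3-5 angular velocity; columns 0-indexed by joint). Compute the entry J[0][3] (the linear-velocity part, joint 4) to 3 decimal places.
axis z_3 = (0.0000,0.0000,1.0000); lever o_n−o_3 = (-0.0000,-4.0000,2.0000)
cross product → J_v[:, 3] = (4.0000,-0.0000,0.0000)
J_ω[:, 3] = z_3
entry J[0][3] = 4.0000

4.000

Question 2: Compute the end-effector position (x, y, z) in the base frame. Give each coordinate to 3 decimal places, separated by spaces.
0.598 -8.964 7.000

after link 1: o_1 = (2.5981, -1.5000, 0.0000)
after link 2: o_2 = (0.5981, -4.9641, 0.0000)
after link 3: o_3 = (0.5981, -4.9641, 5.0000)
after link 4: o_4 = (0.5981, -8.9641, 7.0000)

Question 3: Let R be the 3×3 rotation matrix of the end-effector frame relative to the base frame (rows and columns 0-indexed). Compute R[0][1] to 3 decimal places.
1.000

End-effector y-axis (col 1 of R) = (1.0000,-0.0000,0.0000)
R[0][1] = 1.0000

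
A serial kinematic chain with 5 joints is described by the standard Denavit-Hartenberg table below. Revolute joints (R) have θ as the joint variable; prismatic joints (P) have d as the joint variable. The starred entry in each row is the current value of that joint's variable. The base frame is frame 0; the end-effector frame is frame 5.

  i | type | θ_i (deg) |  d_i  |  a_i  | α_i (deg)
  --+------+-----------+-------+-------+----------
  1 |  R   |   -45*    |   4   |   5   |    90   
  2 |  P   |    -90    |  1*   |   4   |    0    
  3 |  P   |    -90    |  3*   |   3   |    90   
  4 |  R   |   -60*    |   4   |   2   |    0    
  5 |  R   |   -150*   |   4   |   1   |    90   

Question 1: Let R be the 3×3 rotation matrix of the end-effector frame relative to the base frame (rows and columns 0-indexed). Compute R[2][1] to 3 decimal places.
End-effector y-axis (col 1 of R) = (-0.0000,0.0000,1.0000)
R[2][1] = 1.0000

1.000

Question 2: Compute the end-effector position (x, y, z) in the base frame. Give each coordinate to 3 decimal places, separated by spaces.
after link 1: o_1 = (3.5355, -3.5355, 4.0000)
after link 2: o_2 = (2.8284, -4.2426, 0.0000)
after link 3: o_3 = (-1.4142, -4.2426, -0.0000)
after link 4: o_4 = (-0.8966, -2.3108, 4.0000)
after link 5: o_5 = (-0.6378, -3.2767, 8.0000)

-0.638 -3.277 8.000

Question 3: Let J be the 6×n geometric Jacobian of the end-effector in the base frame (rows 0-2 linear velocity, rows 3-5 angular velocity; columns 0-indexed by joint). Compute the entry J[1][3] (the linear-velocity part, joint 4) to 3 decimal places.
0.776

axis z_3 = (-0.0000,0.0000,1.0000); lever o_n−o_3 = (0.7765,0.9659,8.0000)
cross product → J_v[:, 3] = (-0.9659,0.7765,-0.0000)
J_ω[:, 3] = z_3
entry J[1][3] = 0.7765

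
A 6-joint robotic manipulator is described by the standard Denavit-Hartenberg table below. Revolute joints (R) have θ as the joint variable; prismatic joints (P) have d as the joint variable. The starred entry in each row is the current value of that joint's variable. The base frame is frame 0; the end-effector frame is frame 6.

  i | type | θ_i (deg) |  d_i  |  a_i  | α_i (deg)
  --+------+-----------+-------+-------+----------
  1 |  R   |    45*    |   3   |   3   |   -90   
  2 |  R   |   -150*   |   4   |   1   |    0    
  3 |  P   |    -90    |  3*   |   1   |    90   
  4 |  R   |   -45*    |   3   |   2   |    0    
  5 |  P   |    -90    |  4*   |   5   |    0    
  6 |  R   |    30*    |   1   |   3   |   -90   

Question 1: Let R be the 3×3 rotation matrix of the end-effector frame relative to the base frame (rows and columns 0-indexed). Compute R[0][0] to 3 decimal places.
End-effector x-axis (col 0 of R) = (0.7745,-0.5915,0.2241)
R[0][0] = 0.7745

0.775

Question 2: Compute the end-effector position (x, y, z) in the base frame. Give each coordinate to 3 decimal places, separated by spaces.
7.678 6.480 1.144

after link 1: o_1 = (2.1213, 2.1213, 3.0000)
after link 2: o_2 = (-1.3195, 4.3374, 3.5000)
after link 3: o_3 = (-3.7944, 6.1051, 2.6340)
after link 4: o_4 = (-1.4572, 6.4423, -0.0908)
after link 5: o_5 = (4.7423, 7.6417, 0.9711)
after link 6: o_6 = (7.6782, 6.4796, 1.1435)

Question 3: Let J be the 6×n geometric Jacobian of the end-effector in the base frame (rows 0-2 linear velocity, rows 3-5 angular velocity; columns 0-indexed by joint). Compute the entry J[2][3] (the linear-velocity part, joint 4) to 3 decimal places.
-6.796

axis z_3 = (0.6124,0.6124,-0.5000); lever o_n−o_3 = (11.4725,0.3745,-1.4905)
cross product → J_v[:, 3] = (-0.7255,-4.8236,-6.7962)
J_ω[:, 3] = z_3
entry J[2][3] = -6.7962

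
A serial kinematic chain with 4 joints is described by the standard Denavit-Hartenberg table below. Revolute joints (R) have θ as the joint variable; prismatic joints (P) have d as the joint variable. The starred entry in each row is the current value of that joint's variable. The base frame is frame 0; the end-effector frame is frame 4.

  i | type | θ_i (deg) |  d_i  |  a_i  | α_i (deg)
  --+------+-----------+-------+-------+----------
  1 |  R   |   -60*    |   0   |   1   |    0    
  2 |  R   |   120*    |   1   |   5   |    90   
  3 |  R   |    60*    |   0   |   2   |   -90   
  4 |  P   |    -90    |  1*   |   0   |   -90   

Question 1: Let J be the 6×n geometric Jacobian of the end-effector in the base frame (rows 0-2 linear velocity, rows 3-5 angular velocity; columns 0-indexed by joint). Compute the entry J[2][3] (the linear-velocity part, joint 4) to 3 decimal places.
0.500

prismatic axis z_3 = (-0.4330,-0.7500,0.5000)
J_v[:, 3] = z_3; J_ω[:, 3] = (0,0,0)
entry J[2][3] = 0.5000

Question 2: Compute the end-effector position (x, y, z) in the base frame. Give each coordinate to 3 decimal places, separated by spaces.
3.067 3.580 3.232

after link 1: o_1 = (0.5000, -0.8660, 0.0000)
after link 2: o_2 = (3.0000, 3.4641, 1.0000)
after link 3: o_3 = (3.5000, 4.3301, 2.7321)
after link 4: o_4 = (3.0670, 3.5801, 3.2321)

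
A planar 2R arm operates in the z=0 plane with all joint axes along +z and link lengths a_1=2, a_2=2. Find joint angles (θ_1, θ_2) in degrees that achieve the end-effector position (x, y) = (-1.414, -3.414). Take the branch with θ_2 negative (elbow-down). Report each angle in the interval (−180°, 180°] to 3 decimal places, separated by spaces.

cos θ_2 = (13.6548−2²−2²)/(2·2·2) = 0.7068; θ_2 = -45.0209° (elbow-down)
β = atan2(-3.4140,-1.4140) = -112.4982°; ψ = atan2(-1.4147,3.4137) = -22.5104°
θ_1 = β − ψ = -89.9878°

-89.988 -45.021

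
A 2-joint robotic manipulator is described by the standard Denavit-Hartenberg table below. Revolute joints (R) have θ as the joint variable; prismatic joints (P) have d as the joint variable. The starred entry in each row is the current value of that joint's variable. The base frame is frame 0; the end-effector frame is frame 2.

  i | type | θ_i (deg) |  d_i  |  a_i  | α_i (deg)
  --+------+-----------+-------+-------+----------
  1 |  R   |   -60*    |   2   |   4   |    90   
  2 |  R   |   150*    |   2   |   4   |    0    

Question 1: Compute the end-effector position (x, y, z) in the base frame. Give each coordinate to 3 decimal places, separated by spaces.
-1.464 -1.464 4.000

after link 1: o_1 = (2.0000, -3.4641, 2.0000)
after link 2: o_2 = (-1.4641, -1.4641, 4.0000)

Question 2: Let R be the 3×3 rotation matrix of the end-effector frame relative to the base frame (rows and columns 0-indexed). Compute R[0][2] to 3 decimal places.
-0.866

End-effector z-axis (col 2 of R) = (-0.8660,-0.5000,0.0000)
R[0][2] = -0.8660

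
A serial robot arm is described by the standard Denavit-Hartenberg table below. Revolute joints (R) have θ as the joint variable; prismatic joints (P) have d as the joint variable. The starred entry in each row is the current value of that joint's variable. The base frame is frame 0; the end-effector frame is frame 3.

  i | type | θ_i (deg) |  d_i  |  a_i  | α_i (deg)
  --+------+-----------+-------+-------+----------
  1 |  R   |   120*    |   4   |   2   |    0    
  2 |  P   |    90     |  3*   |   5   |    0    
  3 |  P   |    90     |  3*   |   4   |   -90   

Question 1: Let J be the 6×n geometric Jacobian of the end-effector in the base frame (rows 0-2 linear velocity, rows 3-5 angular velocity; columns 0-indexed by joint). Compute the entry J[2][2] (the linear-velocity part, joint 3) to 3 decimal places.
prismatic axis z_2 = (0.0000,0.0000,1.0000)
J_v[:, 2] = z_2; J_ω[:, 2] = (0,0,0)
entry J[2][2] = 1.0000

1.000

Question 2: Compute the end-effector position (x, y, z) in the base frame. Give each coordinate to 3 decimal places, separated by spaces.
-3.330 -4.232 10.000

after link 1: o_1 = (-1.0000, 1.7321, 4.0000)
after link 2: o_2 = (-5.3301, -0.7679, 7.0000)
after link 3: o_3 = (-3.3301, -4.2321, 10.0000)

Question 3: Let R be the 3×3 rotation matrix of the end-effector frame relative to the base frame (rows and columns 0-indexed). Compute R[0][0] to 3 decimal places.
End-effector x-axis (col 0 of R) = (0.5000,-0.8660,0.0000)
R[0][0] = 0.5000

0.500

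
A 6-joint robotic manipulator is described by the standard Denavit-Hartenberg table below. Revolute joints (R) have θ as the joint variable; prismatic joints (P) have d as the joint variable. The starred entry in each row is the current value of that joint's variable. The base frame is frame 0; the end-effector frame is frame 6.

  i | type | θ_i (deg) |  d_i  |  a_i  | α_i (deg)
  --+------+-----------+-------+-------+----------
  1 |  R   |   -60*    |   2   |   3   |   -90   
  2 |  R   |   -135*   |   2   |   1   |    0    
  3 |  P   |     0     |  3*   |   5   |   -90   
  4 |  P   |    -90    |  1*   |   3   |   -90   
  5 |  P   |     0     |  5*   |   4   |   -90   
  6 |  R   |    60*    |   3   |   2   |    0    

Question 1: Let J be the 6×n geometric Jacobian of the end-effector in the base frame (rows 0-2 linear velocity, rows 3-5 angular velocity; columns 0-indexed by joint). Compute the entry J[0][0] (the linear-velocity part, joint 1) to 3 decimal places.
-10.802

axis z_0 = ẑ; lever o_n−o_0 = (8.7745,10.8021,7.1392)
cross product → J_v[:, 0] = (-10.8021,8.7745,0.0000)
J_ω[:, 0] = z_0
entry J[0][0] = -10.8021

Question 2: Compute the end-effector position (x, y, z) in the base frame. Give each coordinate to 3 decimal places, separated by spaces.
after link 1: o_1 = (1.5000, -2.5981, 2.0000)
after link 2: o_2 = (2.8785, -0.9857, 2.7071)
after link 3: o_3 = (3.7088, 3.5762, 6.2426)
after link 4: o_4 = (6.6604, 4.4638, 6.9497)
after link 5: o_5 = (8.3568, 9.5256, 10.4853)
after link 6: o_6 = (8.7745, 10.8021, 7.1392)

8.775 10.802 7.139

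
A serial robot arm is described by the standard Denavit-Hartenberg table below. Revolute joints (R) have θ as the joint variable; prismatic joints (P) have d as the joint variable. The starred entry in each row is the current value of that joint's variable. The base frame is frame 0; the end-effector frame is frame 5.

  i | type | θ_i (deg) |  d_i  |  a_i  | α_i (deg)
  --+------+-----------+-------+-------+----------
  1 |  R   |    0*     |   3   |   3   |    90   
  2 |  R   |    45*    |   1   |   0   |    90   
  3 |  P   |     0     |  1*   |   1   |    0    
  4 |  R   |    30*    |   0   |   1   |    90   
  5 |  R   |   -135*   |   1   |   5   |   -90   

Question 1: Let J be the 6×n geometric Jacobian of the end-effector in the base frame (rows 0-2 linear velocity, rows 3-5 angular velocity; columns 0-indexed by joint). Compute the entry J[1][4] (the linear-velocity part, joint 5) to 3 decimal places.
axis z_4 = (0.3536,0.8660,0.3536); lever o_n−o_4 = (-4.3115,2.6338,0.6885)
cross product → J_v[:, 4] = (-0.3349,-1.7678,4.6651)
J_ω[:, 4] = z_4
entry J[1][4] = -1.7678

-1.768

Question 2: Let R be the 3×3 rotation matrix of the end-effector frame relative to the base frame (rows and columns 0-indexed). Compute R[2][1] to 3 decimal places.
End-effector y-axis (col 1 of R) = (-0.3536,-0.8660,-0.3536)
R[2][1] = -0.3536

-0.354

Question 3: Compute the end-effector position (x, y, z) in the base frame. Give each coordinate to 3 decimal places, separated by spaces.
0.715 1.134 4.301

after link 1: o_1 = (3.0000, 0.0000, 3.0000)
after link 2: o_2 = (3.0000, -1.0000, 3.0000)
after link 3: o_3 = (4.4142, -1.0000, 3.0000)
after link 4: o_4 = (5.0266, -1.5000, 3.6124)
after link 5: o_5 = (0.7151, 1.1338, 4.3009)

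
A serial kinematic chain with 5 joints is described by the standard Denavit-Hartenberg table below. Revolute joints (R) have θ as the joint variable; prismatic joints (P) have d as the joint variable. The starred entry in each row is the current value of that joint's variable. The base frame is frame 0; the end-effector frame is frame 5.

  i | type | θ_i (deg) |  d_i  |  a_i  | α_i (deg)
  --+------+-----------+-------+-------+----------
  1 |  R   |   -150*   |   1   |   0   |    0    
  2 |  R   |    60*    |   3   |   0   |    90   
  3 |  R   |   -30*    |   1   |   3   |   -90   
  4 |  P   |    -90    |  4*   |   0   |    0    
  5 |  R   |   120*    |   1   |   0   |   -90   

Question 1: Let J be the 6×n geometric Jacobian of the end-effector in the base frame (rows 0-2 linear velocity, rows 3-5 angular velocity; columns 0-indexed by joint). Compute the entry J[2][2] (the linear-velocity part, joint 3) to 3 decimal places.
5.098

axis z_2 = (-1.0000,0.0000,0.0000); lever o_n−o_2 = (-1.0000,-5.0981,2.8301)
cross product → J_v[:, 2] = (0.0000,2.8301,5.0981)
J_ω[:, 2] = z_2
entry J[2][2] = 5.0981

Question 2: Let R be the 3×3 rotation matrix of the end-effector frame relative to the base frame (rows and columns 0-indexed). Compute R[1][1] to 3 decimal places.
End-effector y-axis (col 1 of R) = (0.0000,0.5000,-0.8660)
R[1][1] = 0.5000

0.500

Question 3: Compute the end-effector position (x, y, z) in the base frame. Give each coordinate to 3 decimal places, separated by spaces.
-1.000 -5.098 6.830

after link 1: o_1 = (0.0000, 0.0000, 1.0000)
after link 2: o_2 = (0.0000, 0.0000, 4.0000)
after link 3: o_3 = (-1.0000, -2.5981, 2.5000)
after link 4: o_4 = (-1.0000, -4.5981, 5.9641)
after link 5: o_5 = (-1.0000, -5.0981, 6.8301)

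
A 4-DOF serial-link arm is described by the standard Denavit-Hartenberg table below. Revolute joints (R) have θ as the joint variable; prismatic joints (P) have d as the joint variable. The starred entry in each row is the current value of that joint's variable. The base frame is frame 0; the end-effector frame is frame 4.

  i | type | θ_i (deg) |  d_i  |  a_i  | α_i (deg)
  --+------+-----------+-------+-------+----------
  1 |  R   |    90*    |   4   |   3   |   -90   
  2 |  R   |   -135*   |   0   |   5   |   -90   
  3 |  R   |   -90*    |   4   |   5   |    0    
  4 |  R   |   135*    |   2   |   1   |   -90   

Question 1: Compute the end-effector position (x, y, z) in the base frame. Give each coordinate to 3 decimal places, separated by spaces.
after link 1: o_1 = (0.0000, 3.0000, 4.0000)
after link 2: o_2 = (0.0000, -0.5355, 7.5355)
after link 3: o_3 = (-5.0000, 2.2929, 10.3640)
after link 4: o_4 = (-4.2929, 3.2071, 12.2782)

-4.293 3.207 12.278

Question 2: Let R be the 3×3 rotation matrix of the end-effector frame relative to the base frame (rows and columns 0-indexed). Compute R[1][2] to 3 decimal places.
End-effector z-axis (col 2 of R) = (0.7071,0.5000,-0.5000)
R[1][2] = 0.5000

0.500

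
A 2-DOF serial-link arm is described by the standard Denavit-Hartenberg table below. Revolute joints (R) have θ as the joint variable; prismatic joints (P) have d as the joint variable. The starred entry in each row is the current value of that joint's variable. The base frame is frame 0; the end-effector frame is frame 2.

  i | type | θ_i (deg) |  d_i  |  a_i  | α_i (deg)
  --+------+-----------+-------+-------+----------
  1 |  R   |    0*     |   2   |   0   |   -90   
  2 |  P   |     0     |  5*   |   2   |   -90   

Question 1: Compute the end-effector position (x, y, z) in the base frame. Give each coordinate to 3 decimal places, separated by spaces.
after link 1: o_1 = (0.0000, 0.0000, 2.0000)
after link 2: o_2 = (2.0000, 5.0000, 2.0000)

2.000 5.000 2.000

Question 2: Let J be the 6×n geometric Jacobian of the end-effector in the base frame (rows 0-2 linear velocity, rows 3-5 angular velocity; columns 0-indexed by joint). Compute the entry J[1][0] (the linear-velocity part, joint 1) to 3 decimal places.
axis z_0 = ẑ; lever o_n−o_0 = (2.0000,5.0000,2.0000)
cross product → J_v[:, 0] = (-5.0000,2.0000,0.0000)
J_ω[:, 0] = z_0
entry J[1][0] = 2.0000

2.000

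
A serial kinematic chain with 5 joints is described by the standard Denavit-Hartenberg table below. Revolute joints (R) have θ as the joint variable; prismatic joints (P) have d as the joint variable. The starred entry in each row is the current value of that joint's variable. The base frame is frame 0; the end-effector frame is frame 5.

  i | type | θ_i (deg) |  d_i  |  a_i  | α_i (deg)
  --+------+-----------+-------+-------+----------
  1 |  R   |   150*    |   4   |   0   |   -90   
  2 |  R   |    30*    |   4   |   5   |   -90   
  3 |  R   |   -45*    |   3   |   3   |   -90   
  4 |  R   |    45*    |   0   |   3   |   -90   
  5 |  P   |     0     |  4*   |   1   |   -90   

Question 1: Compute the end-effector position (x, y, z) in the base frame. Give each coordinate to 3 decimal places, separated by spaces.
after link 1: o_1 = (0.0000, 0.0000, 4.0000)
after link 2: o_2 = (-5.7500, -1.2990, 1.5000)
after link 3: o_3 = (-7.1026, -2.9676, -2.1587)
after link 4: o_4 = (-9.8962, -3.0868, -1.0716)
after link 5: o_5 = (-9.5521, -1.5534, 2.7402)

-9.552 -1.553 2.740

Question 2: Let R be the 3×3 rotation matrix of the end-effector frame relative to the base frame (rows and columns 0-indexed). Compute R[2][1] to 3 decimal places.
End-effector y-axis (col 1 of R) = (-0.3188,-0.3933,-0.8624)
R[2][1] = -0.8624

-0.862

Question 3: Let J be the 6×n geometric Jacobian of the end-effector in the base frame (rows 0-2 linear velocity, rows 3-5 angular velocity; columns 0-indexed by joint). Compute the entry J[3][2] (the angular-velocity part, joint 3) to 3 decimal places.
axis z_2 = (0.4330,-0.2500,-0.8660); lever o_n−o_2 = (-3.8021,-0.2543,1.2402)
cross product → J_v[:, 2] = (-0.5303,2.7557,-1.0607)
J_ω[:, 2] = z_2
entry J[3][2] = 0.4330

0.433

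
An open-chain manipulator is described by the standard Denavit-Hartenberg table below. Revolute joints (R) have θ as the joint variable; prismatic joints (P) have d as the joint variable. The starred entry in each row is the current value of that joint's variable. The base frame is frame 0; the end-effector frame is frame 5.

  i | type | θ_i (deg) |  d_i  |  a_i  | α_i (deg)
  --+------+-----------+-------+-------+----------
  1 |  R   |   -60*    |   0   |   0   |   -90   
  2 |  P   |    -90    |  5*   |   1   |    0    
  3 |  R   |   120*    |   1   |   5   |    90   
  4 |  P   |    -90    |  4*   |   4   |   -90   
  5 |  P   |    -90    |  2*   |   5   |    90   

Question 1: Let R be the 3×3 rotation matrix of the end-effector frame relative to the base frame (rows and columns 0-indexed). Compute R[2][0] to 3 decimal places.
0.866

End-effector x-axis (col 0 of R) = (0.2500,-0.4330,0.8660)
R[2][0] = 0.8660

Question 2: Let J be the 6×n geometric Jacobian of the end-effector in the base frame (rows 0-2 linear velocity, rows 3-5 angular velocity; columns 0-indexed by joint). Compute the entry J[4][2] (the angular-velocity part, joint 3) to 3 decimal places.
0.500

axis z_2 = (0.8660,0.5000,0.0000); lever o_n−o_2 = (2.6830,-10.6471,4.2942)
cross product → J_v[:, 2] = (2.1471,-3.7189,-10.5622)
J_ω[:, 2] = z_2
entry J[4][2] = 0.5000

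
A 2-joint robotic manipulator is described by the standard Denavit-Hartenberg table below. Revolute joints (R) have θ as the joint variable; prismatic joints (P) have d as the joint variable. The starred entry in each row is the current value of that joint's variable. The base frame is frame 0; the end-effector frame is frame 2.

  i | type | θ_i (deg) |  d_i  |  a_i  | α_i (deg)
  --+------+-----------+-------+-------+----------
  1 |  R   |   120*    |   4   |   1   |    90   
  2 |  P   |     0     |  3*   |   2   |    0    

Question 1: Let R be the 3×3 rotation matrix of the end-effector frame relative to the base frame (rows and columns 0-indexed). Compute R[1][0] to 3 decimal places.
0.866

End-effector x-axis (col 0 of R) = (-0.5000,0.8660,0.0000)
R[1][0] = 0.8660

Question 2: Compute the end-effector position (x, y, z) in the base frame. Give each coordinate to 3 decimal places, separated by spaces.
1.098 4.098 4.000

after link 1: o_1 = (-0.5000, 0.8660, 4.0000)
after link 2: o_2 = (1.0981, 4.0981, 4.0000)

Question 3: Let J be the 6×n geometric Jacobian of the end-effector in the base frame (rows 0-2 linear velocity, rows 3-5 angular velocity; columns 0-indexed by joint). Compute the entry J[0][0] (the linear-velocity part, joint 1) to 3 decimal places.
-4.098

axis z_0 = ẑ; lever o_n−o_0 = (1.0981,4.0981,4.0000)
cross product → J_v[:, 0] = (-4.0981,1.0981,0.0000)
J_ω[:, 0] = z_0
entry J[0][0] = -4.0981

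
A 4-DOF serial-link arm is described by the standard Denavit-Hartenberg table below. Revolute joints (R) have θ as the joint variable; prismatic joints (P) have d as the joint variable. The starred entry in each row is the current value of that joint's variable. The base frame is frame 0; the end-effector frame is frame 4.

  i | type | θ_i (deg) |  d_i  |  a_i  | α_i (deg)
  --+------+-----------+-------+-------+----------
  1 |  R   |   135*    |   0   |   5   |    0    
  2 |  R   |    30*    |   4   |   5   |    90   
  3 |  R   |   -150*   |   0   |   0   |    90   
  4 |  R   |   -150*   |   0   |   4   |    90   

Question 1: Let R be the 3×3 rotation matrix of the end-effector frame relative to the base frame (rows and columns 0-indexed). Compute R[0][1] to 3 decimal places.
0.483

End-effector y-axis (col 1 of R) = (0.4830,-0.1294,0.8660)
R[0][1] = 0.4830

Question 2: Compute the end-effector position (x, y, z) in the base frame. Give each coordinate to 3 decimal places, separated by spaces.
-11.781 3.674 5.732

after link 1: o_1 = (-3.5355, 3.5355, 0.0000)
after link 2: o_2 = (-8.3652, 4.8296, 4.0000)
after link 3: o_3 = (-8.3652, 4.8296, 4.0000)
after link 4: o_4 = (-11.7806, 3.6742, 5.7321)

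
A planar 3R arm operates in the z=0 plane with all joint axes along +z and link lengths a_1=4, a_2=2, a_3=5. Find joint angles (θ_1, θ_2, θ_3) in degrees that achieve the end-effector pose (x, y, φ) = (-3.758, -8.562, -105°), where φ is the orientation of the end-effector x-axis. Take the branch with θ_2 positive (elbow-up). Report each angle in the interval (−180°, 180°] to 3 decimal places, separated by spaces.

wrist centre = target − a_3·(cos φ, sin φ) = (-2.4639, -3.7324)
cos θ_2 = (20.0014−4²−2²)/(2·4·2) = 0.0001; θ_2 = 89.9949° (elbow-up)
β = atan2(-3.7324,-2.4639) = -123.4306°; ψ = atan2(2.0000,4.0002) = 26.5640°
θ_1 = β − ψ = -149.9946°
θ_3 = φ − θ_1 − θ_2 = -45.0003° (wrapped to (-180°,180°])

-149.995 89.995 -45.000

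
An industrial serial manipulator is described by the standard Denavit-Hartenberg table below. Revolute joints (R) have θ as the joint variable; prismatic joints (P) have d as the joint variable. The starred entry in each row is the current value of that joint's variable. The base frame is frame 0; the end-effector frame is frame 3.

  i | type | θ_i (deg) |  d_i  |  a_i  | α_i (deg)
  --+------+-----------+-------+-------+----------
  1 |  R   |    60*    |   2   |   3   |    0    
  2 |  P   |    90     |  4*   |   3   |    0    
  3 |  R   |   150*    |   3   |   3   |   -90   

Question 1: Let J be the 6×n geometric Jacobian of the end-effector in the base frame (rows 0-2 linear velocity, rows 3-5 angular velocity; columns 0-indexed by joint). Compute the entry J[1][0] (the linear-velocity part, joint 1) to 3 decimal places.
axis z_0 = ẑ; lever o_n−o_0 = (0.4019,1.5000,9.0000)
cross product → J_v[:, 0] = (-1.5000,0.4019,0.0000)
J_ω[:, 0] = z_0
entry J[1][0] = 0.4019

0.402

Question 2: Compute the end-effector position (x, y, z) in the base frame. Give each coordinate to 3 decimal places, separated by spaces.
0.402 1.500 9.000

after link 1: o_1 = (1.5000, 2.5981, 2.0000)
after link 2: o_2 = (-1.0981, 4.0981, 6.0000)
after link 3: o_3 = (0.4019, 1.5000, 9.0000)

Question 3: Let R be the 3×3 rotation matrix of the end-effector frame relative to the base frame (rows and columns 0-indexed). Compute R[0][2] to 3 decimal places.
End-effector z-axis (col 2 of R) = (0.8660,0.5000,0.0000)
R[0][2] = 0.8660

0.866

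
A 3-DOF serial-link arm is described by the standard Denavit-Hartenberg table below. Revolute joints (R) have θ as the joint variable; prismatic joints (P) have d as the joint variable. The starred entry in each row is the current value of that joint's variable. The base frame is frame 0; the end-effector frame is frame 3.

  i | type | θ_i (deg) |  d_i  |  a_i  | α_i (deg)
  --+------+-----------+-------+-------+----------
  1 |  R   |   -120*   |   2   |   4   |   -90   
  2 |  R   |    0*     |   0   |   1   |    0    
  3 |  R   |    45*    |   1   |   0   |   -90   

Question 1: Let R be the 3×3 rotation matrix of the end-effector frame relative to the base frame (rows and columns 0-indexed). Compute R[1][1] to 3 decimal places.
0.500

End-effector y-axis (col 1 of R) = (-0.8660,0.5000,-0.0000)
R[1][1] = 0.5000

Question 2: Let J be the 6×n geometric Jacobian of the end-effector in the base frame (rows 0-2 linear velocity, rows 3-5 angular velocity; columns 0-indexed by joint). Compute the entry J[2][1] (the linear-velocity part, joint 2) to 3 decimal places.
axis z_1 = (0.8660,-0.5000,0.0000); lever o_n−o_1 = (0.3660,-1.3660,0.0000)
cross product → J_v[:, 1] = (0.0000,0.0000,-1.0000)
J_ω[:, 1] = z_1
entry J[2][1] = -1.0000

-1.000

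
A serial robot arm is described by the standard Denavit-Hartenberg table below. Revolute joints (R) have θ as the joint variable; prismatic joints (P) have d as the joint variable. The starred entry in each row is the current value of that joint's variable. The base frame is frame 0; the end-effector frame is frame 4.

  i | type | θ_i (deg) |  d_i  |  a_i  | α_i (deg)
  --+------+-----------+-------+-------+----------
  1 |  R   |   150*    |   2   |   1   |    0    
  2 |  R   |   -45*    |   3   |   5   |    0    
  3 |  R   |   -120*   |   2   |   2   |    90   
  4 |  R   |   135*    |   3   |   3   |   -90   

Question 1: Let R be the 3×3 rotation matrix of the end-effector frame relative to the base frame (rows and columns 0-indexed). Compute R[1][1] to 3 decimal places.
End-effector y-axis (col 1 of R) = (0.2588,0.9659,-0.0000)
R[1][1] = 0.9659

0.966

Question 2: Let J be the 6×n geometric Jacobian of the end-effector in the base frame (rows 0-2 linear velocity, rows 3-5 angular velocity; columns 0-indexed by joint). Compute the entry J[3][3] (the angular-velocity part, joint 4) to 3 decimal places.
axis z_3 = (-0.2588,-0.9659,0.0000); lever o_n−o_3 = (-2.8255,-2.3487,2.1213)
cross product → J_v[:, 3] = (-2.0490,0.5490,-2.1213)
J_ω[:, 3] = z_3
entry J[3][3] = -0.2588

-0.259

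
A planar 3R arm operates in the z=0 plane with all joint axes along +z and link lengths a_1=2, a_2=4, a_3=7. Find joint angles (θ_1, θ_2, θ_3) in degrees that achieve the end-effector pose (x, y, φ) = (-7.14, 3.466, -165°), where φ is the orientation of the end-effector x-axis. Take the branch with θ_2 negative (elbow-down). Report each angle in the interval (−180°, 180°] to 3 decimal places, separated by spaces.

135.002 -60.009 120.007

wrist centre = target − a_3·(cos φ, sin φ) = (-0.3785, 5.2777)
cos θ_2 = (27.9977−2²−4²)/(2·2·4) = 0.4999; θ_2 = -60.0093° (elbow-down)
β = atan2(5.2777,-0.3785) = 94.1022°; ψ = atan2(-3.4644,3.9994) = -40.9001°
θ_1 = β − ψ = 135.0023°
θ_3 = φ − θ_1 − θ_2 = 120.0070° (wrapped to (-180°,180°])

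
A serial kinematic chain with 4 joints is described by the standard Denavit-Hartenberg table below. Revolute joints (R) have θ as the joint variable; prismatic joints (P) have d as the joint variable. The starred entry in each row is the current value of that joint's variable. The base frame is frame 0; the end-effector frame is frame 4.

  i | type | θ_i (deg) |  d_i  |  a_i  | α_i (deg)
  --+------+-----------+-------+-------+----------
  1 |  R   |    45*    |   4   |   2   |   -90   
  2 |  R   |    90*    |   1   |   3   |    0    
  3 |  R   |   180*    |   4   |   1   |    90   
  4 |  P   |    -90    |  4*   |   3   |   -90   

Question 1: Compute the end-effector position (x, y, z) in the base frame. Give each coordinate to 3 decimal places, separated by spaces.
after link 1: o_1 = (1.4142, 1.4142, 4.0000)
after link 2: o_2 = (0.7071, 2.1213, 1.0000)
after link 3: o_3 = (-2.1213, 4.9497, 2.0000)
after link 4: o_4 = (-2.8284, -0.0000, 2.0000)

-2.828 -0.000 2.000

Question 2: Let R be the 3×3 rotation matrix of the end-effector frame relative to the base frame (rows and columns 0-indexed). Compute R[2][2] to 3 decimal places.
1.000

End-effector z-axis (col 2 of R) = (-0.0000,-0.0000,1.0000)
R[2][2] = 1.0000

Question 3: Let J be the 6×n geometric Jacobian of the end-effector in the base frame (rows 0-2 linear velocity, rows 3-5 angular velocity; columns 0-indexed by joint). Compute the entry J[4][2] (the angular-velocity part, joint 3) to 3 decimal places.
axis z_2 = (-0.7071,0.7071,0.0000); lever o_n−o_2 = (-3.5355,-2.1213,1.0000)
cross product → J_v[:, 2] = (0.7071,0.7071,4.0000)
J_ω[:, 2] = z_2
entry J[4][2] = 0.7071

0.707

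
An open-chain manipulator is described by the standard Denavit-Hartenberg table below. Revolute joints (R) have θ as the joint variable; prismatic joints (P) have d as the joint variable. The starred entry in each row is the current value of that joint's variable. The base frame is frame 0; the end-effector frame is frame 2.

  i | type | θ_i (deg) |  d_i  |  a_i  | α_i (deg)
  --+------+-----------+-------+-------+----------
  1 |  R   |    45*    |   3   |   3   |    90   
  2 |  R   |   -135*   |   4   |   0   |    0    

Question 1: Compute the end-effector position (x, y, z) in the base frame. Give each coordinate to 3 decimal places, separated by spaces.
4.950 -0.707 3.000

after link 1: o_1 = (2.1213, 2.1213, 3.0000)
after link 2: o_2 = (4.9497, -0.7071, 3.0000)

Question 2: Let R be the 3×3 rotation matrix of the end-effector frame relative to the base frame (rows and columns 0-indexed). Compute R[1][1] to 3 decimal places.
End-effector y-axis (col 1 of R) = (0.5000,0.5000,-0.7071)
R[1][1] = 0.5000

0.500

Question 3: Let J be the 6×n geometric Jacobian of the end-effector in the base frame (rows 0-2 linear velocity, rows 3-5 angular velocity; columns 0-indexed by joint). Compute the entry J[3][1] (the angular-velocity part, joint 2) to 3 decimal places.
0.707

axis z_1 = (0.7071,-0.7071,0.0000); lever o_n−o_1 = (2.8284,-2.8284,0.0000)
cross product → J_v[:, 1] = (-0.0000,-0.0000,0.0000)
J_ω[:, 1] = z_1
entry J[3][1] = 0.7071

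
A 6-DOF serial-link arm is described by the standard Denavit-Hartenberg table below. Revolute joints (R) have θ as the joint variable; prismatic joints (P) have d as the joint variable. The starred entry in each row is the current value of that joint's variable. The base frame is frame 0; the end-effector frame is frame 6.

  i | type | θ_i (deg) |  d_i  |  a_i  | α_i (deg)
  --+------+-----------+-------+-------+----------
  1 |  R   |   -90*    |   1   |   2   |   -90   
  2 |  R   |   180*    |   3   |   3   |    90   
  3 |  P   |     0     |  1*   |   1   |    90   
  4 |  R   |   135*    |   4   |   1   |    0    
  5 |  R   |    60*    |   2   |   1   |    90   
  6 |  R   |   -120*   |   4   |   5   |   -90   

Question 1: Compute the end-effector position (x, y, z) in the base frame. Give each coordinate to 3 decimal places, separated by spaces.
after link 1: o_1 = (0.0000, -2.0000, 1.0000)
after link 2: o_2 = (3.0000, 1.0000, 1.0000)
after link 3: o_3 = (3.0000, 2.0000, -0.0000)
after link 4: o_4 = (-1.0000, 1.2929, -0.7071)
after link 5: o_5 = (-3.0000, 0.3270, -0.4483)
after link 6: o_6 = (1.3301, 1.7065, -4.9590)

1.330 1.707 -4.959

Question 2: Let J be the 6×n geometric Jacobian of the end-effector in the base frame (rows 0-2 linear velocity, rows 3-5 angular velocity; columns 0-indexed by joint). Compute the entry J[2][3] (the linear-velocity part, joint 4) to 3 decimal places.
axis z_3 = (-1.0000,-0.0000,-0.0000); lever o_n−o_3 = (-1.6699,-0.2935,-4.9590)
cross product → J_v[:, 3] = (0.0000,-4.9590,0.2935)
J_ω[:, 3] = z_3
entry J[2][3] = 0.2935

0.293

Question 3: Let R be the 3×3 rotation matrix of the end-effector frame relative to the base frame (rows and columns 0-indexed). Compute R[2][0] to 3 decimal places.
-0.129

End-effector x-axis (col 0 of R) = (0.8660,0.4830,-0.1294)
R[2][0] = -0.1294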